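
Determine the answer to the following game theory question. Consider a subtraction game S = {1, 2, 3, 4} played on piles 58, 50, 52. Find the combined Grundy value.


Subtraction set: {1, 2, 3, 4}
For this subtraction set, G(n) = n mod 5 (period = max + 1 = 5).
Pile 1 (size 58): G(58) = 58 mod 5 = 3
Pile 2 (size 50): G(50) = 50 mod 5 = 0
Pile 3 (size 52): G(52) = 52 mod 5 = 2
Total Grundy value = XOR of all: 3 XOR 0 XOR 2 = 1

1


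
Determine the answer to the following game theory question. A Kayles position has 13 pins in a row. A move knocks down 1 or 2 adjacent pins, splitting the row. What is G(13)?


Kayles: a move removes 1 or 2 adjacent pins from a contiguous row.
Removing pins from a row of k leaves two independent rows (a, b) with a + b = k - 1 (one pin) or a + b = k - 2 (two pins); an end removal gives a = 0.
By Sprague-Grundy, G(k) = mex{ G(a) XOR G(b) } over all these splits. G(0) = 0.
G(1): splits (0,0):0^0=0 -> mex({0}) = 1
G(2): splits (0,1):0^1=1 (0,0):0^0=0 -> mex({0, 1}) = 2
G(3): splits (0,2):0^2=2 (1,1):1^1=0 (0,1):0^1=1 -> mex({0, 1, 2}) = 3
G(4): splits (0,3):0^3=3 (1,2):1^2=3 (0,2):0^2=2 (1,1):1^1=0 -> mex({0, 2, 3}) = 1
G(5): splits (0,4):0^1=1 (1,3):1^3=2 (2,2):2^2=0 (0,3):0^3=3 (1,2):1^2=3 -> mex({0, 1, 2, 3}) = 4
G(6) = mex({0, 1, 2, 4}) = 3
G(7) = mex({0, 1, 3, 4, 5}) = 2
G(8) = mex({0, 2, 3, 5, 6}) = 1
G(9) = mex({0, 1, 2, 3, 6, 7}) = 4
G(10) = mex({0, 1, 3, 4, 5, 7}) = 2
G(11) = mex({0, 1, 2, 3, 4, 5}) = 6
G(12) = mex({0, 1, 2, 3, 5, 6, 7}) = 4
G(13) = mex({0, 2, 3, 4, 6, 7}) = 1
Therefore G(13) = 1.

1


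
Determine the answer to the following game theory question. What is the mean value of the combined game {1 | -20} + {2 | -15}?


G1 = {1 | -20}, G2 = {2 | -15}
Each is a switch {a | b} with numbers a > b; its mean value is (a + b)/2, and mean value is additive over game sums: m(G1 + G2) = m(G1) + m(G2).
Mean of G1 = (1 + (-20))/2 = -19/2 = -19/2
Mean of G2 = (2 + (-15))/2 = -13/2 = -13/2
Mean of G1 + G2 = -19/2 + -13/2 = -16

-16


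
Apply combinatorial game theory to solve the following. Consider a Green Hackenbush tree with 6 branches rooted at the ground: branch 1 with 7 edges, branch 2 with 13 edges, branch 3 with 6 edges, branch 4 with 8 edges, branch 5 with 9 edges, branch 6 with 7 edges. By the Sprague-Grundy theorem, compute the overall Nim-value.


The tree has 6 branches from the ground vertex.
In Green Hackenbush, the Nim-value of a simple path of length k is k.
Branch 1: length 7, Nim-value = 7
Branch 2: length 13, Nim-value = 13
Branch 3: length 6, Nim-value = 6
Branch 4: length 8, Nim-value = 8
Branch 5: length 9, Nim-value = 9
Branch 6: length 7, Nim-value = 7
Total Nim-value = XOR of all branch values:
0 XOR 7 = 7
7 XOR 13 = 10
10 XOR 6 = 12
12 XOR 8 = 4
4 XOR 9 = 13
13 XOR 7 = 10
Nim-value of the tree = 10

10


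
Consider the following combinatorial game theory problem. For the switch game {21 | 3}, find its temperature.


The game is {21 | 3}, a switch {a | b} with numbers a > b.
Cooling {a | b} by t gives {a - t | b + t}, which stops being hot when a - t = b + t, i.e. at t = (a - b)/2. So the temperature of a switch is (a - b)/2.
Temperature = (Left option - Right option) / 2
= (21 - (3)) / 2
= 18 / 2
= 9

9


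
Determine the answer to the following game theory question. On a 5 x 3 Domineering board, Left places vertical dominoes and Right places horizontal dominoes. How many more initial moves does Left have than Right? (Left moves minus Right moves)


Board is 5 x 3 (rows x cols).
Left (vertical) placements: (rows-1) * cols = 4 * 3 = 12
Right (horizontal) placements: rows * (cols-1) = 5 * 2 = 10
Advantage = Left - Right = 12 - 10 = 2

2


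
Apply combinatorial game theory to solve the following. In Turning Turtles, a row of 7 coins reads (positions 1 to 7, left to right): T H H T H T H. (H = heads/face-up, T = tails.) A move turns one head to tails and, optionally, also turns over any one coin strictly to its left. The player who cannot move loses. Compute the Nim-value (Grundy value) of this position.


Coins: T H H T H T H
Key fact: a single head at position k behaves exactly like a Nim heap of size k (turning it to T and optionally flipping a coin at j < k corresponds to moving the heap from k to j, or to 0), and heads combine as a disjunctive sum (two heads at the same place would cancel, matching j XOR j = 0). So the Nim-value is the XOR of the 1-indexed positions of the heads.
Face-up positions (1-indexed): [2, 3, 5, 7]
XOR 0 with 2: 0 XOR 2 = 2
XOR 2 with 3: 2 XOR 3 = 1
XOR 1 with 5: 1 XOR 5 = 4
XOR 4 with 7: 4 XOR 7 = 3
Nim-value = 3

3


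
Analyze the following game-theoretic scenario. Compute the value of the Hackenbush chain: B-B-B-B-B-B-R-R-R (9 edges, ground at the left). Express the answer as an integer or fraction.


Edges (from ground): B-B-B-B-B-B-R-R-R
By Berlekamp's sign-expansion rule, a Blue-Red Hackenbush stalk has the value of the surreal number whose sign sequence is the edge sequence with B -> + and R -> -.
Sign sequence: ++++++---
Trace the sign expansion in the surreal number tree, starting from 0:
Edge 1: B (sign +) -> bounds (0, +inf), value = 1
Edge 2: B (sign +) -> bounds (1, +inf), value = 2
Edge 3: B (sign +) -> bounds (2, +inf), value = 3
Edge 4: B (sign +) -> bounds (3, +inf), value = 4
Edge 5: B (sign +) -> bounds (4, +inf), value = 5
Edge 6: B (sign +) -> bounds (5, +inf), value = 6
Edge 7: R (sign -) -> bounds (5, 6), value = 11/2
Edge 8: R (sign -) -> bounds (5, 11/2), value = 21/4
Edge 9: R (sign -) -> bounds (5, 21/4), value = 41/8
Game value = 41/8

41/8


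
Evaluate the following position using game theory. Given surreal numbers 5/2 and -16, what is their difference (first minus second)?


x = 5/2, y = -16
Converting to common denominator: 2
x = 5/2, y = -32/2
x - y = 5/2 - -16 = 37/2

37/2


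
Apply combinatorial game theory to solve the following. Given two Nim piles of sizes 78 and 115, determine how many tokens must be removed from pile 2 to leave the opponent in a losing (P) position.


Piles: 78 and 115
Current XOR: 78 XOR 115 = 61 (non-zero, so this is an N-position).
To make the XOR zero, we need to find a move that balances the piles.
For pile 2 (size 115): target = 115 XOR 61 = 78
We reduce pile 2 from 115 to 78.
Tokens removed: 115 - 78 = 37
Verification: 78 XOR 78 = 0

37


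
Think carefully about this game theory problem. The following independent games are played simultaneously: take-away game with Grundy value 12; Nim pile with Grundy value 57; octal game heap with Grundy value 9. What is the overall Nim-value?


By the Sprague-Grundy theorem, the Grundy value of a sum of games is the XOR of individual Grundy values.
take-away game: Grundy value = 12. Running XOR: 0 XOR 12 = 12
Nim pile: Grundy value = 57. Running XOR: 12 XOR 57 = 53
octal game heap: Grundy value = 9. Running XOR: 53 XOR 9 = 60
The combined Grundy value is 60.

60


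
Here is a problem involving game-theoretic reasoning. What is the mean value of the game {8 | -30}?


Game = {8 | -30}, a switch {a | b} with numbers a > b.
Its thermograph has left wall a - t and right wall b + t, which meet at t = (a - b)/2, where both equal (a + b)/2. So the mast (mean value) is at (a + b)/2.
Mean = (8 + (-30))/2 = -22/2 = -11

-11


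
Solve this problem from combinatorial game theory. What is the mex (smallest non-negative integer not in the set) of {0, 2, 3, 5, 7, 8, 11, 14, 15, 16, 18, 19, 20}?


Set = {0, 2, 3, 5, 7, 8, 11, 14, 15, 16, 18, 19, 20}
0 is in the set.
1 is NOT in the set. This is the mex.
mex = 1

1


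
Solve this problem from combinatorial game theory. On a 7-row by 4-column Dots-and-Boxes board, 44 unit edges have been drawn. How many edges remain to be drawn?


Grid: 7 x 4 boxes, i.e. 8 rows and 5 columns of dots.
Horizontal edges: (rows + 1) * cols = 8 * 4 = 32
Vertical edges: rows * (cols + 1) = 7 * 5 = 35
Total edges: 32 + 35 = 67
Edges drawn: 44
Remaining: 67 - 44 = 23

23


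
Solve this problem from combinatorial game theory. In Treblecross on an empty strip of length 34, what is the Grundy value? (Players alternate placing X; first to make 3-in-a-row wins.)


Treblecross: place X on empty cells; 3-in-a-row wins.
Playing within two cells of an existing X lets the opponent win at once, so sensible play treats the cells i-2..i+2 around each X as dead. The player left with no safe cell loses, so this is a normal-play take-away game on strips of safe cells.
Placing X at cell i (0-indexed) of a strip of k safe cells leaves independent strips of sizes max(0, i-2) and max(0, k-i-3). Hence G(k) = mex{ G(max(0,i-2)) XOR G(max(0,k-i-3)) : 0 <= i < k }, with G(0) = 0.
G(1): splits (0,0):0^0=0 -> mex({0}) = 1
G(2): splits (0,0):0^0=0 -> mex({0}) = 1
G(3): splits (0,0):0^0=0 -> mex({0}) = 1
G(4): splits (0,1):0^1=1 (0,0):0^0=0 -> mex({0, 1}) = 2
G(5): splits (0,2):0^1=1 (0,1):0^1=1 (0,0):0^0=0 -> mex({0, 1}) = 2
G(6) = mex({1}) = 0
G(7) = mex({0, 1, 2}) = 3
G(8) = mex({0, 1, 2}) = 3
G(9) = mex({0, 2}) = 1
G(10) = mex({0, 2, 3}) = 1
G(11) = mex({0, 3}) = 1
G(12) = mex({1, 3}) = 0
G(13) = mex({0, 1, 2, 3}) = 4
G(14) = mex({0, 1, 2}) = 3
G(15) = mex({0, 1, 2}) = 3
G(16) = mex({0, 1, 2, 4}) = 3
G(17) = mex({0, 1, 3, 4}) = 2
G(18) = mex({0, 1, 3, 4}) = 2
G(19) = mex({0, 1, 3, 5}) = 2
G(20) = mex({0, 1, 2, 3, 5}) = 4
G(21) = mex({0, 1, 2, 3, 5}) = 4
G(22) = mex({1, 2, 6}) = 0
G(23) = mex({0, 1, 2, 3, 4, 6}) = 5
G(24) = mex({0, 1, 2, 3, 4}) = 5
G(25) = mex({0, 1, 3, 4, 7}) = 2
G(26) = mex({0, 1, 3, 4, 5, 7}) = 2
G(27) = mex({0, 1, 3, 5}) = 2
G(28) = mex({0, 1, 2, 5}) = 3
G(29) = mex({0, 1, 2, 4, 5, 6}) = 3
G(30) = mex({1, 2, 4, 6}) = 0
G(31) = mex({0, 1, 2, 3, 4, 6}) = 5
G(32) = mex({1, 2, 3, 4, 7}) = 0
G(33) = mex({0, 3, 7}) = 1
G(34) = mex({0, 2, 3, 5, 7}) = 1
Therefore G(34) = 1.

1


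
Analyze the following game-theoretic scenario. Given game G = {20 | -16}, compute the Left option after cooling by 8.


Original game: {20 | -16} (a switch {a | b} with a > b).
Cooling by t (for t below the temperature (a - b)/2 = 18) taxes each move by t: {a | b} cooled by t is {a - t | b + t}.
Cooling amount: t = 8
Cooled Left option: 20 - 8 = 12
Cooled Right option: -16 + 8 = -8
Cooled game: {12 | -8}
Left option = 12

12


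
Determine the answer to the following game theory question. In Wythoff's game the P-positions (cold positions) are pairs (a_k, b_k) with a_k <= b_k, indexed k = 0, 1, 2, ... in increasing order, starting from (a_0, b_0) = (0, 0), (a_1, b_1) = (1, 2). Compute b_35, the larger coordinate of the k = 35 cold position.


By Wythoff's theorem, a_k = floor(k * phi) and b_k = floor(k * phi^2) = a_k + k, where phi = (1 + sqrt(5))/2 is the golden ratio.
phi = (1 + sqrt(5))/2 = 1.618034
phi^2 = phi + 1 = 2.618034
k = 35
k * phi^2 = 35 * 2.618034 = 91.631190
b_35 = floor(k * phi^2) = 91 (check: a_35 + k = 56 + 35 = 91)

91


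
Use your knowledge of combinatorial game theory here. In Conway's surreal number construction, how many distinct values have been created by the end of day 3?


Day 0: {|} = 0 is born. Count = 1.
Day n: the number of surreal numbers born by day n is 2^(n+1) - 1.
By day 0: 2^1 - 1 = 1
By day 1: 2^2 - 1 = 3
By day 2: 2^3 - 1 = 7
By day 3: 2^4 - 1 = 15
By day 3: 15 surreal numbers.

15


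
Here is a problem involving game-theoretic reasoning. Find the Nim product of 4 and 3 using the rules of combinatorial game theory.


Nim multiplication is bilinear over XOR: (u XOR v) * w = (u*w) XOR (v*w).
So we split each operand into its bit components and XOR the pairwise Nim products.
4 = 4 (as XOR of powers of 2).
3 = 1 + 2 (as XOR of powers of 2).
Using the standard Nim-product table on single bits:
  2*2 = 3,   2*4 = 8,   2*8 = 12,
  4*4 = 6,   4*8 = 11,  8*8 = 13,
and  1*x = x (identity), k*l = l*k (commutative).
Pairwise Nim products:
  4 * 1 = 4
  4 * 2 = 8
XOR them: 4 XOR 8 = 12.
Result: 4 * 3 = 12 (in Nim).

12


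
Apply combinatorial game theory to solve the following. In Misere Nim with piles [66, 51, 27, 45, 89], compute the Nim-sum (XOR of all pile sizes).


We need the XOR (exclusive or) of all pile sizes.
After XOR-ing pile 1 (size 66): 0 XOR 66 = 66
After XOR-ing pile 2 (size 51): 66 XOR 51 = 113
After XOR-ing pile 3 (size 27): 113 XOR 27 = 106
After XOR-ing pile 4 (size 45): 106 XOR 45 = 71
After XOR-ing pile 5 (size 89): 71 XOR 89 = 30
The Nim-value of this position is 30.

30


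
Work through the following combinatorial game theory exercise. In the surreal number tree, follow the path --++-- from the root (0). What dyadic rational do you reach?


Sign expansion: --++--
Rule: track bounds (lo, hi), initially (-inf, +inf). On '+', the current value becomes lo and we move to the simplest number in (value, hi): value + 1 if hi = +inf, otherwise the midpoint (value + hi)/2. On '-', the current value becomes hi and we move to value - 1 if lo = -inf, otherwise the midpoint (lo + value)/2.
Start at 0.
Step 1: sign = -, move left. Bounds: (-inf, 0). Value = -1
Step 2: sign = -, move left. Bounds: (-inf, -1). Value = -2
Step 3: sign = +, move right. Bounds: (-2, -1). Value = -3/2
Step 4: sign = +, move right. Bounds: (-3/2, -1). Value = -5/4
Step 5: sign = -, move left. Bounds: (-3/2, -5/4). Value = -11/8
Step 6: sign = -, move left. Bounds: (-3/2, -11/8). Value = -23/16
The surreal number with sign expansion --++-- is -23/16.

-23/16


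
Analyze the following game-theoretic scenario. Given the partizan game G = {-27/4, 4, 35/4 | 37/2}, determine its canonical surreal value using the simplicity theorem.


Left options: {-27/4, 4, 35/4}, max = 35/4
Right options: {37/2}, min = 37/2
All options are numbers and max(Left) < min(Right), so by the simplicity theorem the value is the simplest (earliest-born) number strictly between 35/4 and 37/2.
Integers 9 through 18 all lie strictly between 35/4 and 37/2.
Among integers, the simplest (lowest birthday = smallest |n|; 0 is born on day 0, +-n on day n) is 9.
No non-integer in the interval can be simpler: if x is a non-integer in the interval, then floor(x) or ceil(x) also lies in the interval (the interval contains an integer), and both are proper prefixes of x's sign expansion, i.e. born earlier. So the game value is 9.
Game value = 9

9


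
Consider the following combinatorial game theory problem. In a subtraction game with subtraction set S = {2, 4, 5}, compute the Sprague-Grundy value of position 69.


The subtraction set is S = {2, 4, 5}.
G(k) = mex{ G(k - s) : s in S, s <= k }. We compute iteratively: G(0) = 0.
G(1) = mex({}) = 0
G(2) = mex({0}) = 1
G(3) = mex({0}) = 1
G(4) = mex({0, 1}) = 2
G(5) = mex({0, 1}) = 2
G(6) = mex({0, 1, 2}) = 3
G(7) = mex({1, 2}) = 0
G(8) = mex({1, 2, 3}) = 0
G(9) = mex({0, 2}) = 1
G(10) = mex({0, 2, 3}) = 1
G(11) = mex({0, 1, 3}) = 2
Observe that G(7)..G(11) = 0, 0, 1, 1, 2 repeats G(0)..G(4) = 0, 0, 1, 1, 2.
For k >= max(S) = 5, G(k) is determined by the previous 5 values G(k-5)..G(k-1); a window of 5 consecutive values has recurred shifted by 7, so by induction G(k + 7) = G(k) for all k >= 0: the sequence is periodic from the start with period 7.
One period: G(0..6) = 0, 0, 1, 1, 2, 2, 3.
69 mod 7 = 6, so G(69) = G(6) = 3.

3


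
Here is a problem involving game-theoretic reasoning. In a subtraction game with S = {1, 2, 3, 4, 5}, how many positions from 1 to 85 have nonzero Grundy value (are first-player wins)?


Subtraction set S = {1, 2, 3, 4, 5}, so G(n) = n mod 6.
G(n) = 0 when n is a multiple of 6.
Multiples of 6 in [1, 85]: 14
N-positions (nonzero Grundy) = 85 - 14 = 71

71


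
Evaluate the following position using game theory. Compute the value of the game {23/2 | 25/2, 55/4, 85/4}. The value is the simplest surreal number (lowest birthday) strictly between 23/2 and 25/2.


Left options: {23/2}, max = 23/2
Right options: {25/2, 55/4, 85/4}, min = 25/2
All options are numbers and max(Left) < min(Right), so by the simplicity theorem the value is the simplest (earliest-born) number strictly between 23/2 and 25/2.
The only integer strictly between 23/2 and 25/2 is 12.
No non-integer in the interval can be simpler: if x is a non-integer in the interval, then floor(x) or ceil(x) also lies in the interval (the interval contains an integer), and both are proper prefixes of x's sign expansion, i.e. born earlier. So the game value is 12.
Game value = 12

12


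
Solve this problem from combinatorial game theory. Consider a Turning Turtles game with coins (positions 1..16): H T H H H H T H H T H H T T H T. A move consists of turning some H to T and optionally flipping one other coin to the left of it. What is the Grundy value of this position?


Coins: H T H H H H T H H T H H T T H T
Key fact: a single head at position k behaves exactly like a Nim heap of size k (turning it to T and optionally flipping a coin at j < k corresponds to moving the heap from k to j, or to 0), and heads combine as a disjunctive sum (two heads at the same place would cancel, matching j XOR j = 0). So the Nim-value is the XOR of the 1-indexed positions of the heads.
Face-up positions (1-indexed): [1, 3, 4, 5, 6, 8, 9, 11, 12, 15]
XOR 0 with 1: 0 XOR 1 = 1
XOR 1 with 3: 1 XOR 3 = 2
XOR 2 with 4: 2 XOR 4 = 6
XOR 6 with 5: 6 XOR 5 = 3
XOR 3 with 6: 3 XOR 6 = 5
XOR 5 with 8: 5 XOR 8 = 13
XOR 13 with 9: 13 XOR 9 = 4
XOR 4 with 11: 4 XOR 11 = 15
XOR 15 with 12: 15 XOR 12 = 3
XOR 3 with 15: 3 XOR 15 = 12
Nim-value = 12

12


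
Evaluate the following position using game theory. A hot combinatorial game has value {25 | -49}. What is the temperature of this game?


The game is {25 | -49}, a switch {a | b} with numbers a > b.
Cooling {a | b} by t gives {a - t | b + t}, which stops being hot when a - t = b + t, i.e. at t = (a - b)/2. So the temperature of a switch is (a - b)/2.
Temperature = (Left option - Right option) / 2
= (25 - (-49)) / 2
= 74 / 2
= 37

37


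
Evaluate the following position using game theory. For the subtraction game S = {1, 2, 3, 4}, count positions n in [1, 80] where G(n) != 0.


Subtraction set S = {1, 2, 3, 4}, so G(n) = n mod 5.
G(n) = 0 when n is a multiple of 5.
Multiples of 5 in [1, 80]: 16
N-positions (nonzero Grundy) = 80 - 16 = 64

64


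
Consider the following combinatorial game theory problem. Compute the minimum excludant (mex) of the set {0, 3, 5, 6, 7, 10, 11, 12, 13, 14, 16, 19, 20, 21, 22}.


Set = {0, 3, 5, 6, 7, 10, 11, 12, 13, 14, 16, 19, 20, 21, 22}
0 is in the set.
1 is NOT in the set. This is the mex.
mex = 1

1


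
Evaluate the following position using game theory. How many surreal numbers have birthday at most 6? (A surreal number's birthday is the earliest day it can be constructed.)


Day 0: {|} = 0 is born. Count = 1.
Day n: the number of surreal numbers born by day n is 2^(n+1) - 1.
By day 0: 2^1 - 1 = 1
By day 1: 2^2 - 1 = 3
By day 2: 2^3 - 1 = 7
By day 3: 2^4 - 1 = 15
By day 4: 2^5 - 1 = 31
By day 5: 2^6 - 1 = 63
By day 6: 2^7 - 1 = 127
By day 6: 127 surreal numbers.

127


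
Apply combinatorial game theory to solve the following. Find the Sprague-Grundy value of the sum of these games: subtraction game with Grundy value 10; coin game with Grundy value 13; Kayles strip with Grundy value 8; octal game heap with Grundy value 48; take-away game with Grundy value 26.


By the Sprague-Grundy theorem, the Grundy value of a sum of games is the XOR of individual Grundy values.
subtraction game: Grundy value = 10. Running XOR: 0 XOR 10 = 10
coin game: Grundy value = 13. Running XOR: 10 XOR 13 = 7
Kayles strip: Grundy value = 8. Running XOR: 7 XOR 8 = 15
octal game heap: Grundy value = 48. Running XOR: 15 XOR 48 = 63
take-away game: Grundy value = 26. Running XOR: 63 XOR 26 = 37
The combined Grundy value is 37.

37


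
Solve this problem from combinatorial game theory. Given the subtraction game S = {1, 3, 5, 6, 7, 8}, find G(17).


The subtraction set is S = {1, 3, 5, 6, 7, 8}.
G(k) = mex{ G(k - s) : s in S, s <= k }. We compute iteratively: G(0) = 0.
G(1) = mex({0}) = 1
G(2) = mex({1}) = 0
G(3) = mex({0}) = 1
G(4) = mex({1}) = 0
G(5) = mex({0}) = 1
G(6) = mex({0, 1}) = 2
G(7) = mex({0, 1, 2}) = 3
G(8) = mex({0, 1, 3}) = 2
G(9) = mex({0, 1, 2}) = 3
G(10) = mex({0, 1, 3}) = 2
G(11) = mex({0, 1, 2}) = 3
G(12) = mex({0, 1, 2, 3}) = 4
G(13) = mex({1, 2, 3, 4}) = 0
G(14) = mex({0, 2, 3}) = 1
G(15) = mex({1, 2, 3, 4}) = 0
G(16) = mex({0, 2, 3}) = 1
G(17) = mex({1, 2, 3, 4}) = 0
Therefore G(17) = 0.

0


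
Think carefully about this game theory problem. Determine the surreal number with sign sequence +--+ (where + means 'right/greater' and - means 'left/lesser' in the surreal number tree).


Sign expansion: +--+
Rule: track bounds (lo, hi), initially (-inf, +inf). On '+', the current value becomes lo and we move to the simplest number in (value, hi): value + 1 if hi = +inf, otherwise the midpoint (value + hi)/2. On '-', the current value becomes hi and we move to value - 1 if lo = -inf, otherwise the midpoint (lo + value)/2.
Start at 0.
Step 1: sign = +, move right. Bounds: (0, +inf). Value = 1
Step 2: sign = -, move left. Bounds: (0, 1). Value = 1/2
Step 3: sign = -, move left. Bounds: (0, 1/2). Value = 1/4
Step 4: sign = +, move right. Bounds: (1/4, 1/2). Value = 3/8
The surreal number with sign expansion +--+ is 3/8.

3/8


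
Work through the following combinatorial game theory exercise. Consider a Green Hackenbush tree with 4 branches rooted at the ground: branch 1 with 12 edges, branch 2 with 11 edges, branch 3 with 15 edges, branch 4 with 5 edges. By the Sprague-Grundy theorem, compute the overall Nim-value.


The tree has 4 branches from the ground vertex.
In Green Hackenbush, the Nim-value of a simple path of length k is k.
Branch 1: length 12, Nim-value = 12
Branch 2: length 11, Nim-value = 11
Branch 3: length 15, Nim-value = 15
Branch 4: length 5, Nim-value = 5
Total Nim-value = XOR of all branch values:
0 XOR 12 = 12
12 XOR 11 = 7
7 XOR 15 = 8
8 XOR 5 = 13
Nim-value of the tree = 13

13


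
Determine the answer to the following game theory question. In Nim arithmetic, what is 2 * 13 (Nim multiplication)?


Nim multiplication is bilinear over XOR: (u XOR v) * w = (u*w) XOR (v*w).
So we split each operand into its bit components and XOR the pairwise Nim products.
2 = 2 (as XOR of powers of 2).
13 = 1 + 4 + 8 (as XOR of powers of 2).
Using the standard Nim-product table on single bits:
  2*2 = 3,   2*4 = 8,   2*8 = 12,
  4*4 = 6,   4*8 = 11,  8*8 = 13,
and  1*x = x (identity), k*l = l*k (commutative).
Pairwise Nim products:
  2 * 1 = 2
  2 * 4 = 8
  2 * 8 = 12
XOR them: 2 XOR 8 XOR 12 = 6.
Result: 2 * 13 = 6 (in Nim).

6


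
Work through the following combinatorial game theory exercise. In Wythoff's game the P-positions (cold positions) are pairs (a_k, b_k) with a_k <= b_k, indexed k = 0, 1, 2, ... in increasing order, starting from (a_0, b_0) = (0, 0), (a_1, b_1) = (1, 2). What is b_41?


By Wythoff's theorem, a_k = floor(k * phi) and b_k = floor(k * phi^2) = a_k + k, where phi = (1 + sqrt(5))/2 is the golden ratio.
phi = (1 + sqrt(5))/2 = 1.618034
phi^2 = phi + 1 = 2.618034
k = 41
k * phi^2 = 41 * 2.618034 = 107.339394
b_41 = floor(k * phi^2) = 107 (check: a_41 + k = 66 + 41 = 107)

107


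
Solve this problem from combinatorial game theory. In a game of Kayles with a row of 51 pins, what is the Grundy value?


Kayles: a move removes 1 or 2 adjacent pins from a contiguous row.
Removing pins from a row of k leaves two independent rows (a, b) with a + b = k - 1 (one pin) or a + b = k - 2 (two pins); an end removal gives a = 0.
By Sprague-Grundy, G(k) = mex{ G(a) XOR G(b) } over all these splits. G(0) = 0.
G(1): splits (0,0):0^0=0 -> mex({0}) = 1
G(2): splits (0,1):0^1=1 (0,0):0^0=0 -> mex({0, 1}) = 2
G(3): splits (0,2):0^2=2 (1,1):1^1=0 (0,1):0^1=1 -> mex({0, 1, 2}) = 3
G(4): splits (0,3):0^3=3 (1,2):1^2=3 (0,2):0^2=2 (1,1):1^1=0 -> mex({0, 2, 3}) = 1
G(5): splits (0,4):0^1=1 (1,3):1^3=2 (2,2):2^2=0 (0,3):0^3=3 (1,2):1^2=3 -> mex({0, 1, 2, 3}) = 4
G(6) = mex({0, 1, 2, 4}) = 3
G(7) = mex({0, 1, 3, 4, 5}) = 2
G(8) = mex({0, 2, 3, 5, 6}) = 1
G(9) = mex({0, 1, 2, 3, 6, 7}) = 4
G(10) = mex({0, 1, 3, 4, 5, 7}) = 2
G(11) = mex({0, 1, 2, 3, 4, 5}) = 6
G(12) = mex({0, 1, 2, 3, 5, 6, 7}) = 4
G(13) = mex({0, 2, 3, 4, 6, 7}) = 1
G(14) = mex({0, 1, 4, 5, 6, 7}) = 2
G(15) = mex({0, 1, 2, 3, 4, 5, 6}) = 7
G(16) = mex({0, 2, 3, 5, 6, 7}) = 1
G(17) = mex({0, 1, 2, 3, 5, 6, 7}) = 4
G(18) = mex({0, 1, 2, 4, 5, 6}) = 3
G(19) = mex({0, 1, 3, 4, 5, 7}) = 2
G(20) = mex({0, 2, 3, 4, 5, 6, 7}) = 1
G(21) = mex({0, 1, 2, 3, 5, 6, 7}) = 4
G(22) = mex({0, 1, 2, 3, 4, 5, 7}) = 6
G(23) = mex({0, 1, 2, 3, 4, 5, 6}) = 7
G(24) = mex({0, 1, 2, 3, 5, 6, 7}) = 4
G(25) = mex({0, 2, 3, 4, 6, 7}) = 1
G(26) = mex({0, 1, 3, 4, 5, 6, 7}) = 2
G(27) = mex({0, 1, 2, 3, 4, 5, 6, 7}) = 8
G(28) = mex({0, 1, 2, 3, 4, 6, 7, 8}) = 5
G(29) = mex({0, 1, 2, 3, 5, 6, 7, 8, 9}) = 4
G(30) = mex({0, 1, 2, 3, 4, 5, 6, 9, 10}) = 7
G(31) = mex({0, 1, 3, 4, 5, 7, 10, 11}) = 2
G(32) = mex({0, 2, 3, 4, 5, 6, 7, 9, 11}) = 1
G(33) = mex({0, 1, 2, 3, 4, 5, 6, 7, 9, 12}) = 8
G(34) = mex({0, 1, 2, 3, 4, 5, 7, 8, 11, 12}) = 6
G(35) = mex({0, 1, 2, 3, 4, 5, 6, 8, 9, 10, 11}) = 7
G(36) = mex({0, 1, 2, 3, 5, 6, 7, 9, 10}) = 4
G(37) = mex({0, 2, 3, 4, 6, 7, 9, 10, 11, 12}) = 1
G(38) = mex({0, 1, 3, 4, 5, 6, 7, 9, 10, 11, 12}) = 2
G(39) = mex({0, 1, 2, 4, 5, 6, 7, 9, 10, 12, 14}) = 3
G(40) = mex({0, 2, 3, 4, 6, 7, 11, 12, 14}) = 1
G(41) = mex({0, 1, 2, 3, 5, 6, 7, 9, 10, 11, 12}) = 4
G(42) = mex({0, 1, 2, 3, 4, 5, 6, 9, 10}) = 7
G(43) = mex({0, 1, 3, 4, 5, 7, 9, 10, 12, 15}) = 2
G(44) = mex({0, 2, 3, 4, 5, 6, 7, 9, 10, 12, 15}) = 1
G(45) = mex({0, 1, 2, 3, 4, 5, 6, 7, 9, 10, 12, 14}) = 8
G(46) = mex({0, 1, 3, 4, 5, 7, 8, 11, 12, 14}) = 2
G(47) = mex({0, 1, 2, 3, 4, 5, 6, 8, 9, 10, 11, 12}) = 7
G(48) = mex({0, 1, 2, 3, 5, 6, 7, 9, 10}) = 4
G(49) = mex({0, 2, 3, 4, 6, 7, 9, 10, 11, 12, 15}) = 1
G(50) = mex({0, 1, 4, 5, 6, 7, 9, 11, 12, 14, 15}) = 2
G(51) = mex({0, 1, 2, 3, 4, 5, 6, 7, 9, 12, 14, 15}) = 8
Therefore G(51) = 8.

8


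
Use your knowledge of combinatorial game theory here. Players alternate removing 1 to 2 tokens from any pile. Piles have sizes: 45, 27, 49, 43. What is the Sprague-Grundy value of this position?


Subtraction set: {1, 2}
For this subtraction set, G(n) = n mod 3 (period = max + 1 = 3).
Pile 1 (size 45): G(45) = 45 mod 3 = 0
Pile 2 (size 27): G(27) = 27 mod 3 = 0
Pile 3 (size 49): G(49) = 49 mod 3 = 1
Pile 4 (size 43): G(43) = 43 mod 3 = 1
Total Grundy value = XOR of all: 0 XOR 0 XOR 1 XOR 1 = 0

0


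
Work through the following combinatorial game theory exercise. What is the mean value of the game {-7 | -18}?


Game = {-7 | -18}, a switch {a | b} with numbers a > b.
Its thermograph has left wall a - t and right wall b + t, which meet at t = (a - b)/2, where both equal (a + b)/2. So the mast (mean value) is at (a + b)/2.
Mean = (-7 + (-18))/2 = -25/2 = -25/2

-25/2


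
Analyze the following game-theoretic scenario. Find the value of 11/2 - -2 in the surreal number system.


x = 11/2, y = -2
Converting to common denominator: 2
x = 11/2, y = -4/2
x - y = 11/2 - -2 = 15/2

15/2


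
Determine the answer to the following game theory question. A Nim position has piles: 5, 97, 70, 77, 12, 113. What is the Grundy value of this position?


We need the XOR (exclusive or) of all pile sizes.
After XOR-ing pile 1 (size 5): 0 XOR 5 = 5
After XOR-ing pile 2 (size 97): 5 XOR 97 = 100
After XOR-ing pile 3 (size 70): 100 XOR 70 = 34
After XOR-ing pile 4 (size 77): 34 XOR 77 = 111
After XOR-ing pile 5 (size 12): 111 XOR 12 = 99
After XOR-ing pile 6 (size 113): 99 XOR 113 = 18
The Nim-value of this position is 18.

18


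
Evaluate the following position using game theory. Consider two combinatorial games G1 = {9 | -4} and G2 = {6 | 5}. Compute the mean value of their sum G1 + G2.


G1 = {9 | -4}, G2 = {6 | 5}
Each is a switch {a | b} with numbers a > b; its mean value is (a + b)/2, and mean value is additive over game sums: m(G1 + G2) = m(G1) + m(G2).
Mean of G1 = (9 + (-4))/2 = 5/2 = 5/2
Mean of G2 = (6 + (5))/2 = 11/2 = 11/2
Mean of G1 + G2 = 5/2 + 11/2 = 8

8


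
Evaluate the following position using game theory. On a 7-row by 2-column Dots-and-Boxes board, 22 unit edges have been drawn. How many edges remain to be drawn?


Grid: 7 x 2 boxes, i.e. 8 rows and 3 columns of dots.
Horizontal edges: (rows + 1) * cols = 8 * 2 = 16
Vertical edges: rows * (cols + 1) = 7 * 3 = 21
Total edges: 16 + 21 = 37
Edges drawn: 22
Remaining: 37 - 22 = 15

15


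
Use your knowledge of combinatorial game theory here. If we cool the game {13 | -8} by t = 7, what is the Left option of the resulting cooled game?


Original game: {13 | -8} (a switch {a | b} with a > b).
Cooling by t (for t below the temperature (a - b)/2 = 21/2) taxes each move by t: {a | b} cooled by t is {a - t | b + t}.
Cooling amount: t = 7
Cooled Left option: 13 - 7 = 6
Cooled Right option: -8 + 7 = -1
Cooled game: {6 | -1}
Left option = 6

6


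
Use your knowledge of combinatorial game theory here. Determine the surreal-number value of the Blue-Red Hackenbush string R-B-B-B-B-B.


Edges (from ground): R-B-B-B-B-B
By Berlekamp's sign-expansion rule, a Blue-Red Hackenbush stalk has the value of the surreal number whose sign sequence is the edge sequence with B -> + and R -> -.
Sign sequence: -+++++
Trace the sign expansion in the surreal number tree, starting from 0:
Edge 1: R (sign -) -> bounds (-inf, 0), value = -1
Edge 2: B (sign +) -> bounds (-1, 0), value = -1/2
Edge 3: B (sign +) -> bounds (-1/2, 0), value = -1/4
Edge 4: B (sign +) -> bounds (-1/4, 0), value = -1/8
Edge 5: B (sign +) -> bounds (-1/8, 0), value = -1/16
Edge 6: B (sign +) -> bounds (-1/16, 0), value = -1/32
Game value = -1/32

-1/32


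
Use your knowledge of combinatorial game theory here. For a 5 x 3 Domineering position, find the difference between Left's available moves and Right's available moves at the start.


Board is 5 x 3 (rows x cols).
Left (vertical) placements: (rows-1) * cols = 4 * 3 = 12
Right (horizontal) placements: rows * (cols-1) = 5 * 2 = 10
Advantage = Left - Right = 12 - 10 = 2

2


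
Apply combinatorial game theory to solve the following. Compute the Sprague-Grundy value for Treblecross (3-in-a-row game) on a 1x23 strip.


Treblecross: place X on empty cells; 3-in-a-row wins.
Playing within two cells of an existing X lets the opponent win at once, so sensible play treats the cells i-2..i+2 around each X as dead. The player left with no safe cell loses, so this is a normal-play take-away game on strips of safe cells.
Placing X at cell i (0-indexed) of a strip of k safe cells leaves independent strips of sizes max(0, i-2) and max(0, k-i-3). Hence G(k) = mex{ G(max(0,i-2)) XOR G(max(0,k-i-3)) : 0 <= i < k }, with G(0) = 0.
G(1): splits (0,0):0^0=0 -> mex({0}) = 1
G(2): splits (0,0):0^0=0 -> mex({0}) = 1
G(3): splits (0,0):0^0=0 -> mex({0}) = 1
G(4): splits (0,1):0^1=1 (0,0):0^0=0 -> mex({0, 1}) = 2
G(5): splits (0,2):0^1=1 (0,1):0^1=1 (0,0):0^0=0 -> mex({0, 1}) = 2
G(6) = mex({1}) = 0
G(7) = mex({0, 1, 2}) = 3
G(8) = mex({0, 1, 2}) = 3
G(9) = mex({0, 2}) = 1
G(10) = mex({0, 2, 3}) = 1
G(11) = mex({0, 3}) = 1
G(12) = mex({1, 3}) = 0
G(13) = mex({0, 1, 2, 3}) = 4
G(14) = mex({0, 1, 2}) = 3
G(15) = mex({0, 1, 2}) = 3
G(16) = mex({0, 1, 2, 4}) = 3
G(17) = mex({0, 1, 3, 4}) = 2
G(18) = mex({0, 1, 3, 4}) = 2
G(19) = mex({0, 1, 3, 5}) = 2
G(20) = mex({0, 1, 2, 3, 5}) = 4
G(21) = mex({0, 1, 2, 3, 5}) = 4
G(22) = mex({1, 2, 6}) = 0
G(23) = mex({0, 1, 2, 3, 4, 6}) = 5
Therefore G(23) = 5.

5


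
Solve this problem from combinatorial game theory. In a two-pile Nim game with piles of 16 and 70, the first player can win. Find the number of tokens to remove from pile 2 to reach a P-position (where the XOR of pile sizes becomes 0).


Piles: 16 and 70
Current XOR: 16 XOR 70 = 86 (non-zero, so this is an N-position).
To make the XOR zero, we need to find a move that balances the piles.
For pile 2 (size 70): target = 70 XOR 86 = 16
We reduce pile 2 from 70 to 16.
Tokens removed: 70 - 16 = 54
Verification: 16 XOR 16 = 0

54


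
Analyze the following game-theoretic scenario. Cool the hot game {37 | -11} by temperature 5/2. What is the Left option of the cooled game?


Original game: {37 | -11} (a switch {a | b} with a > b).
Cooling by t (for t below the temperature (a - b)/2 = 24) taxes each move by t: {a | b} cooled by t is {a - t | b + t}.
Cooling amount: t = 5/2
Cooled Left option: 37 - 5/2 = 69/2
Cooled Right option: -11 + 5/2 = -17/2
Cooled game: {69/2 | -17/2}
Left option = 69/2

69/2


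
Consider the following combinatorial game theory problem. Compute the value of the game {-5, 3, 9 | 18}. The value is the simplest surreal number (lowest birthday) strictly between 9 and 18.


Left options: {-5, 3, 9}, max = 9
Right options: {18}, min = 18
All options are numbers and max(Left) < min(Right), so by the simplicity theorem the value is the simplest (earliest-born) number strictly between 9 and 18.
Integers 10 through 17 all lie strictly between 9 and 18.
Among integers, the simplest (lowest birthday = smallest |n|; 0 is born on day 0, +-n on day n) is 10.
No non-integer in the interval can be simpler: if x is a non-integer in the interval, then floor(x) or ceil(x) also lies in the interval (the interval contains an integer), and both are proper prefixes of x's sign expansion, i.e. born earlier. So the game value is 10.
Game value = 10

10


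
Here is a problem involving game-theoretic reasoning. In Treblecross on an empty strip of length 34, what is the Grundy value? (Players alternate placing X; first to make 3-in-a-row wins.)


Treblecross: place X on empty cells; 3-in-a-row wins.
Playing within two cells of an existing X lets the opponent win at once, so sensible play treats the cells i-2..i+2 around each X as dead. The player left with no safe cell loses, so this is a normal-play take-away game on strips of safe cells.
Placing X at cell i (0-indexed) of a strip of k safe cells leaves independent strips of sizes max(0, i-2) and max(0, k-i-3). Hence G(k) = mex{ G(max(0,i-2)) XOR G(max(0,k-i-3)) : 0 <= i < k }, with G(0) = 0.
G(1): splits (0,0):0^0=0 -> mex({0}) = 1
G(2): splits (0,0):0^0=0 -> mex({0}) = 1
G(3): splits (0,0):0^0=0 -> mex({0}) = 1
G(4): splits (0,1):0^1=1 (0,0):0^0=0 -> mex({0, 1}) = 2
G(5): splits (0,2):0^1=1 (0,1):0^1=1 (0,0):0^0=0 -> mex({0, 1}) = 2
G(6) = mex({1}) = 0
G(7) = mex({0, 1, 2}) = 3
G(8) = mex({0, 1, 2}) = 3
G(9) = mex({0, 2}) = 1
G(10) = mex({0, 2, 3}) = 1
G(11) = mex({0, 3}) = 1
G(12) = mex({1, 3}) = 0
G(13) = mex({0, 1, 2, 3}) = 4
G(14) = mex({0, 1, 2}) = 3
G(15) = mex({0, 1, 2}) = 3
G(16) = mex({0, 1, 2, 4}) = 3
G(17) = mex({0, 1, 3, 4}) = 2
G(18) = mex({0, 1, 3, 4}) = 2
G(19) = mex({0, 1, 3, 5}) = 2
G(20) = mex({0, 1, 2, 3, 5}) = 4
G(21) = mex({0, 1, 2, 3, 5}) = 4
G(22) = mex({1, 2, 6}) = 0
G(23) = mex({0, 1, 2, 3, 4, 6}) = 5
G(24) = mex({0, 1, 2, 3, 4}) = 5
G(25) = mex({0, 1, 3, 4, 7}) = 2
G(26) = mex({0, 1, 3, 4, 5, 7}) = 2
G(27) = mex({0, 1, 3, 5}) = 2
G(28) = mex({0, 1, 2, 5}) = 3
G(29) = mex({0, 1, 2, 4, 5, 6}) = 3
G(30) = mex({1, 2, 4, 6}) = 0
G(31) = mex({0, 1, 2, 3, 4, 6}) = 5
G(32) = mex({1, 2, 3, 4, 7}) = 0
G(33) = mex({0, 3, 7}) = 1
G(34) = mex({0, 2, 3, 5, 7}) = 1
Therefore G(34) = 1.

1


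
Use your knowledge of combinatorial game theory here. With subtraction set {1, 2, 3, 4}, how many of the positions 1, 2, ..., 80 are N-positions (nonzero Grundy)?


Subtraction set S = {1, 2, 3, 4}, so G(n) = n mod 5.
G(n) = 0 when n is a multiple of 5.
Multiples of 5 in [1, 80]: 16
N-positions (nonzero Grundy) = 80 - 16 = 64

64


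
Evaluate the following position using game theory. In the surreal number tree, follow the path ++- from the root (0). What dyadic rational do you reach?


Sign expansion: ++-
Rule: track bounds (lo, hi), initially (-inf, +inf). On '+', the current value becomes lo and we move to the simplest number in (value, hi): value + 1 if hi = +inf, otherwise the midpoint (value + hi)/2. On '-', the current value becomes hi and we move to value - 1 if lo = -inf, otherwise the midpoint (lo + value)/2.
Start at 0.
Step 1: sign = +, move right. Bounds: (0, +inf). Value = 1
Step 2: sign = +, move right. Bounds: (1, +inf). Value = 2
Step 3: sign = -, move left. Bounds: (1, 2). Value = 3/2
The surreal number with sign expansion ++- is 3/2.

3/2


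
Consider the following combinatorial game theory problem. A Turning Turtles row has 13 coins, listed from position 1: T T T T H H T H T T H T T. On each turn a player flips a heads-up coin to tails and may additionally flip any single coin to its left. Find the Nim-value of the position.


Coins: T T T T H H T H T T H T T
Key fact: a single head at position k behaves exactly like a Nim heap of size k (turning it to T and optionally flipping a coin at j < k corresponds to moving the heap from k to j, or to 0), and heads combine as a disjunctive sum (two heads at the same place would cancel, matching j XOR j = 0). So the Nim-value is the XOR of the 1-indexed positions of the heads.
Face-up positions (1-indexed): [5, 6, 8, 11]
XOR 0 with 5: 0 XOR 5 = 5
XOR 5 with 6: 5 XOR 6 = 3
XOR 3 with 8: 3 XOR 8 = 11
XOR 11 with 11: 11 XOR 11 = 0
Nim-value = 0

0


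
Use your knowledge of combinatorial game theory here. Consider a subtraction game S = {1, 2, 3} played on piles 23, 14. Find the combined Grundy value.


Subtraction set: {1, 2, 3}
For this subtraction set, G(n) = n mod 4 (period = max + 1 = 4).
Pile 1 (size 23): G(23) = 23 mod 4 = 3
Pile 2 (size 14): G(14) = 14 mod 4 = 2
Total Grundy value = XOR of all: 3 XOR 2 = 1

1


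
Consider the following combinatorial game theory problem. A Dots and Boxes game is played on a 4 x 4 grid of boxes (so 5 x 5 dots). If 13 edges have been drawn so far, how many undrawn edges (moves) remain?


Grid: 4 x 4 boxes, i.e. 5 rows and 5 columns of dots.
Horizontal edges: (rows + 1) * cols = 5 * 4 = 20
Vertical edges: rows * (cols + 1) = 4 * 5 = 20
Total edges: 20 + 20 = 40
Edges drawn: 13
Remaining: 40 - 13 = 27

27


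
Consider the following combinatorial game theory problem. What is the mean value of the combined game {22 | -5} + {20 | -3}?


G1 = {22 | -5}, G2 = {20 | -3}
Each is a switch {a | b} with numbers a > b; its mean value is (a + b)/2, and mean value is additive over game sums: m(G1 + G2) = m(G1) + m(G2).
Mean of G1 = (22 + (-5))/2 = 17/2 = 17/2
Mean of G2 = (20 + (-3))/2 = 17/2 = 17/2
Mean of G1 + G2 = 17/2 + 17/2 = 17

17


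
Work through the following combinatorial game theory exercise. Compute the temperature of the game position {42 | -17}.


The game is {42 | -17}, a switch {a | b} with numbers a > b.
Cooling {a | b} by t gives {a - t | b + t}, which stops being hot when a - t = b + t, i.e. at t = (a - b)/2. So the temperature of a switch is (a - b)/2.
Temperature = (Left option - Right option) / 2
= (42 - (-17)) / 2
= 59 / 2
= 59/2

59/2


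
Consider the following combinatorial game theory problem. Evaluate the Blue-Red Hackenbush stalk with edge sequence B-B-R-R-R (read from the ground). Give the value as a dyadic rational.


Edges (from ground): B-B-R-R-R
By Berlekamp's sign-expansion rule, a Blue-Red Hackenbush stalk has the value of the surreal number whose sign sequence is the edge sequence with B -> + and R -> -.
Sign sequence: ++---
Trace the sign expansion in the surreal number tree, starting from 0:
Edge 1: B (sign +) -> bounds (0, +inf), value = 1
Edge 2: B (sign +) -> bounds (1, +inf), value = 2
Edge 3: R (sign -) -> bounds (1, 2), value = 3/2
Edge 4: R (sign -) -> bounds (1, 3/2), value = 5/4
Edge 5: R (sign -) -> bounds (1, 5/4), value = 9/8
Game value = 9/8

9/8


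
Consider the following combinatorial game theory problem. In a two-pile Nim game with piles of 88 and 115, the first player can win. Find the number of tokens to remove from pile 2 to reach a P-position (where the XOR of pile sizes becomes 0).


Piles: 88 and 115
Current XOR: 88 XOR 115 = 43 (non-zero, so this is an N-position).
To make the XOR zero, we need to find a move that balances the piles.
For pile 2 (size 115): target = 115 XOR 43 = 88
We reduce pile 2 from 115 to 88.
Tokens removed: 115 - 88 = 27
Verification: 88 XOR 88 = 0

27


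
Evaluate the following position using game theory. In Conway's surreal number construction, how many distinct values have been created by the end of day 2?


Day 0: {|} = 0 is born. Count = 1.
Day n: the number of surreal numbers born by day n is 2^(n+1) - 1.
By day 0: 2^1 - 1 = 1
By day 1: 2^2 - 1 = 3
By day 2: 2^3 - 1 = 7
By day 2: 7 surreal numbers.

7
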